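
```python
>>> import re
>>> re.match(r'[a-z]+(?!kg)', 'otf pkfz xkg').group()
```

'otf'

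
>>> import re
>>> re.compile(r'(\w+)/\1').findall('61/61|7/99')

['61']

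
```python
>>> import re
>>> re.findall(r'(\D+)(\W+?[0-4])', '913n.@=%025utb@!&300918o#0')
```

[('n.@=', '%0'), ('utb@!', '&3'), ('o', '#0')]

Multiple groups make `findall` return tuples — one 2-tuple for each match.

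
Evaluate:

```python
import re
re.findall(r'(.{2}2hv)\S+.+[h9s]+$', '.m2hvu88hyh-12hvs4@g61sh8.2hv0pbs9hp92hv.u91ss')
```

['.m2hv']

This matches exactly 2 of any character, then the literal '2hv' (captured); then one or more of a non-whitespace character, then one or more of any character, then one or more of one of [h9s]; then anchored at the end.
Walking the string: at [0:46] match '.m2hvu88hyh-12hvs4@g61sh8.2hv0pbs9hp92hv.u91ss', group 1 = '.m2hv'.
With a single group, `findall` returns only what that group captured — 1 item.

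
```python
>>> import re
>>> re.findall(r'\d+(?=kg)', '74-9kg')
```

The lookaround is zero-width — it requires the adjacent text to match without consuming it, so the asserted text isn't part of the match.
No capturing groups, so `findall` returns the 1 full match string.

['9']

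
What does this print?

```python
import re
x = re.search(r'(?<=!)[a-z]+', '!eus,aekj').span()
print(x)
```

(1, 4)

The `(?=…)`/`(?<=…)` assertion just peeks at neighbouring text; it doesn't advance the match position.
Unlike `match`, `search` isn't anchored — it looks for the pattern anywhere in the string.
The match spans [1:4] → 'eus'.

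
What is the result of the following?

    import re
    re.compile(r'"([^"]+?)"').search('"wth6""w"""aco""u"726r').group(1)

Unlike `match`, `search` isn't anchored — it looks for the pattern anywhere in the string.
The match spans [0:6] → '"wth6"'.
Captured: group 1 = 'wth6'.

'wth6'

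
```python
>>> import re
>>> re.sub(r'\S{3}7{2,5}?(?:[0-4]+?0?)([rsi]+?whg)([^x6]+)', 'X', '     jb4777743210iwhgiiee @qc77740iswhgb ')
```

The pattern matches exactly 3 of a non-whitespace character, then 2 to 5 of a literal '7' (lazy); then one or more of a character in [0-4] (lazy), then optionally the literal '0' (non-capturing group); then one or more of one of [rsi] (lazy), then the literal 'wh', then a literal 'g' (captured); then one or more of any character except [x6] (captured).
Matches: at [5:41] → 'jb4777743210iwhgiiee @qc77740iswhgb '.
`sub` substitutes 'X' at each match site.

'     X'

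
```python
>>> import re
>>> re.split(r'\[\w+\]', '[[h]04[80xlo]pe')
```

['[', '04', 'pe']

The string is cut at each match, leaving 3 pieces.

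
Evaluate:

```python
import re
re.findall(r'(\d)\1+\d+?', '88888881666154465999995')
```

['8', '6', '4', '9']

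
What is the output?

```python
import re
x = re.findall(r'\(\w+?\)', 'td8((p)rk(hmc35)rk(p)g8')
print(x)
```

['(p)', '(hmc35)', '(p)']

Matches: at [4:7] → '(p)'; at [9:16] → '(hmc35)'; at [18:21] → '(p)'.
No capturing groups, so `findall` returns the 3 full match strings.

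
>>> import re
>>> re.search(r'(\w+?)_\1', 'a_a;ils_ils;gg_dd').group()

`\1` is not a pattern — it's the concrete string captured by group 1, re-applied verbatim.
The match spans [0:3] → 'a_a'.

'a_a'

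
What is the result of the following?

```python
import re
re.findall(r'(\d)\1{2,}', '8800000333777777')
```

`\1` has to match the exact text group 1 already captured.
One capturing group, so `findall` returns just the captured substring from each match — 3 in all.

['0', '3', '7']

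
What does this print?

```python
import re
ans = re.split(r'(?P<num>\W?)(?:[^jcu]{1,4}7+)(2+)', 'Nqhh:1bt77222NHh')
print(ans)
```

['Nqhh', ':', '222', 'NHh']

This matches optionally a non-word character (captured as 'num'); then 1 to 4 of any character except [jcu], then one or more of the literal '7' (non-capturing group); then one or more of a literal '2' (captured).
Matches to split on: at [4:13] → ':1bt77222'.
`re.split` interleaves the captured-group text with the surrounding fragments.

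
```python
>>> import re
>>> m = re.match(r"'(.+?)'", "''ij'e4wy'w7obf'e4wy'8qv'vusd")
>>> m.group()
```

The `?` after the quantifier makes it lazy — it takes as little as possible before letting the rest of the pattern try.
`match` is anchored at position 0; if the pattern doesn't fit there, it returns None.
The match spans [0:5] → "''ij'".
Captured: group 1 = "'ij".

"''ij'"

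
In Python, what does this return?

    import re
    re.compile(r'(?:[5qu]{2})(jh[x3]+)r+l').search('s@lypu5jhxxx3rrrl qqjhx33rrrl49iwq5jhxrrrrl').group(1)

'jhxxx3'

The pattern matches exactly 2 of one of [5qu] (non-capturing group); then the literal 'jh', then one or more of one of [x3] (captured); then one or more of the literal 'r', then a literal 'l'.
`re.search` tries every starting position until one works.
The match spans [5:17] → 'u5jhxxx3rrrl'.
Captured: group 1 = 'jhxxx3'.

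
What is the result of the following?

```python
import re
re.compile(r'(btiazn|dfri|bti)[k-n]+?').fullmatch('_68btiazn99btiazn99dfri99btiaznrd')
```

`fullmatch` succeeds only if the pattern covers the string from start to end.
Here there's no way to consume every character, so the call returns None.

None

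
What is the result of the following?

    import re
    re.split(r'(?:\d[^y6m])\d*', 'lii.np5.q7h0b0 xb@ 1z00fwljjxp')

['lii.np', 'q', 'b', 'xb@ ', 'fwljjxp']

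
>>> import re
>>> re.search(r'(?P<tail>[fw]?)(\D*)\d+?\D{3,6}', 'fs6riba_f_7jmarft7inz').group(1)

'f'

Pattern: optionally one of [fw] (captured as 'tail'); then zero or more of a non-digit (captured); then one or more of a digit (lazy), then 3 to 6 of a non-digit.
Unlike `match`, `search` isn't anchored — it looks for the pattern anywhere in the string.
The match spans [0:9] → 'fs6riba_f'.
Captured: group 1 = 'f', group 2 = 's'.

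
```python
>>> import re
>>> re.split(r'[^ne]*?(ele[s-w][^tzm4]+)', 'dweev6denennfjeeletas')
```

['dweev6denennfje', 'eletas', '']

The group in the pattern means `split` returns the separators' captures alongside the pieces.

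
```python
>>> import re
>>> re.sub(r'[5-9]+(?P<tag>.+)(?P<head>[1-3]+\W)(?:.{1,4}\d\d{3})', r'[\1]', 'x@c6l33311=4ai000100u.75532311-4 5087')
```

The pattern matches one or more of a character in [5-9]; then one or more of any character (captured as 'tag'); then one or more of a character in [1-3], then a non-word character (captured as 'head'); then 1 to 4 of any character, then a digit, then exactly 3 of a digit (non-capturing group).
`\1` in the replacement pulls in group 1's text for each match.

'x@c[l33311=4ai000100u.7553231]'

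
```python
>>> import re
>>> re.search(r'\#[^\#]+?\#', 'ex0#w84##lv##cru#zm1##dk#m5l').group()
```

'#w84#'

The match spans [3:8] → '#w84#'.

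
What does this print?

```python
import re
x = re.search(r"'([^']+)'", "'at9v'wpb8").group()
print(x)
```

'at9v'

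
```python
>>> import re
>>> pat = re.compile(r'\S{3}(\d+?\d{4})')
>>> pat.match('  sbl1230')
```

None

The pattern matches exactly 3 of a non-whitespace character; then one or more of a digit (lazy), then exactly 4 of a digit (captured).
`re.match` won't scan ahead — the pattern has to work from the very first character.
Here position 0 doesn't satisfy it, so the call returns None.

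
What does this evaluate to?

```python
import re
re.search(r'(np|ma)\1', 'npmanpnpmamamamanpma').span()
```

(4, 8)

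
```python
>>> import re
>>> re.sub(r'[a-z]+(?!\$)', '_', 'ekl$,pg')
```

'_l$,_'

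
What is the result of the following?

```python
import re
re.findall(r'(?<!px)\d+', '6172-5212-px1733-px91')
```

['6172', '5212', '733', '1']

The negative lookahead/lookbehind blocks any match where the forbidden context is present.
Since nothing is captured, `findall` lists the 4 matched substrings directly.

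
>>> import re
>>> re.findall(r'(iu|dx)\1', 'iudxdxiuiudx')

The backreference `\1` re-matches whatever the first group consumed, character for character.
With a single group, `findall` returns only what that group captured — 2 items.

['dx', 'iu']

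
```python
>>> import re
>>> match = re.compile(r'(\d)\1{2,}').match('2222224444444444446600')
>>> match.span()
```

With `match`, the pattern is implicitly anchored at the beginning.
The match spans [0:6] → '222222'.

(0, 6)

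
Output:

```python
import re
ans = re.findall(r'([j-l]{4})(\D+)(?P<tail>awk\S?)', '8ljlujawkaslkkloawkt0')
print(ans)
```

This matches exactly 4 of a character in [j-l] (captured); then one or more of a non-digit (captured); then the literal 'awk', then optionally a non-whitespace character (captured as 'tail').
Scanning left to right: at [11:20] match 'lkkloawkt', groups = ('lkkl', 'o', 'awkt').
`findall` packs the 3 group values into a tuple for every match.

[('lkkl', 'o', 'awkt')]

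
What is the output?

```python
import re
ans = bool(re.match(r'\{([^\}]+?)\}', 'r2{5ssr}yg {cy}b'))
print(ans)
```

False

`re.match` won't scan ahead — the pattern has to work from the very first character.
Here position 0 doesn't satisfy it, so the call returns None, and `bool(None)` is False.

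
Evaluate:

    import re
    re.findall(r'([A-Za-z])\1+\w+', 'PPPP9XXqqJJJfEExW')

`\1` is not a pattern — it's the concrete string captured by group 1, re-applied verbatim.
Because there's exactly one group, `findall` drops the full match and keeps group 1 from the one hit.

['P']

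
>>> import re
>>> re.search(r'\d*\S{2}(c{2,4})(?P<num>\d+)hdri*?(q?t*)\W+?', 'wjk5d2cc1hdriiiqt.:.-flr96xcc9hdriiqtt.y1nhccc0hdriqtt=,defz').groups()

The match spans [3:18] → '5d2cc1hdriiiqt.'.
Captured: group 1 = 'cc', group 2 = '1', group 3 = 'qt'.

('cc', '1', 'qt')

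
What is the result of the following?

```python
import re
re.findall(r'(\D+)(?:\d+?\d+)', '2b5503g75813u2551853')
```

['b', 'g', 'u']

This matches one or more of a non-digit (captured); then one or more of a digit (lazy), then one or more of a digit (non-capturing group).
Matches: at [1:6] match 'b5503', group 1 = 'b'; at [6:12] match 'g75813', group 1 = 'g'; at [12:20] match 'u2551853', group 1 = 'u'.
One capturing group, so `findall` returns just the captured substring from each match — 3 in all.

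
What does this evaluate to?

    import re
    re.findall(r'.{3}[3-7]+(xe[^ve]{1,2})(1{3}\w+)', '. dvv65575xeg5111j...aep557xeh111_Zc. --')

[('xeg5', '111j'), ('xeh', '111_Zc')]

This matches exactly 3 of any character, then one or more of a character in [3-7]; then the literal 'xe', then 1 to 2 of any character except [ve] (captured); then exactly 3 of the literal '1', then one or more of a word character (captured).
Multiple groups make `findall` return tuples — one 2-tuple for each match.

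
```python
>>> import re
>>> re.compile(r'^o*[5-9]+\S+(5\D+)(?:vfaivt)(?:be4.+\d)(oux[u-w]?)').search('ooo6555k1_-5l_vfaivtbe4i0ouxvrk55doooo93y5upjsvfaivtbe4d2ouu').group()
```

This matches anchored at the start of the string; then zero or more of the literal 'o', then one or more of a character in [5-9], then one or more of a non-whitespace character; then a literal '5', then one or more of a non-digit (captured); then the literal 'vfa', then the literal 'ivt' (non-capturing group); then the literal 'be4', then one or more of any character, then a digit (non-capturing group); then the literal 'oux', then optionally a character in [u-w] (captured).
The match spans [0:29] → 'ooo6555k1_-5l_vfaivtbe4i0ouxv'.

'ooo6555k1_-5l_vfaivtbe4i0ouxv'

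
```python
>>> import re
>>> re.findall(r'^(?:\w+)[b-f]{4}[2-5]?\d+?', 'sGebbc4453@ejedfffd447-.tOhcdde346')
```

['sGebbc44']

This matches anchored at the start of the string; then one or more of a word character (non-capturing group); then exactly 4 of a character in [b-f], then optionally a character in [2-5], then one or more of a digit (lazy).
With the lazy modifier that quantifier settles for the fewest repetitions that let the rest of the pattern succeed (the atoms after it are unaffected and can still be greedy).
Scanning left to right: at [0:8] → 'sGebbc44'.
No capturing groups, so `findall` returns the 1 full match string.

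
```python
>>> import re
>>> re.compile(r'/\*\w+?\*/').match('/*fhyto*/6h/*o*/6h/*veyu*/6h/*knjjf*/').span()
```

(0, 9)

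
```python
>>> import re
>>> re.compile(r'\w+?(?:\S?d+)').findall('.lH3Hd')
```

['lH3Hd']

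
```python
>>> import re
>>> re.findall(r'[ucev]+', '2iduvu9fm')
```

['uvu']

This matches one or more of one of [ucev].
Since nothing is captured, `findall` lists the 1 matched substring directly.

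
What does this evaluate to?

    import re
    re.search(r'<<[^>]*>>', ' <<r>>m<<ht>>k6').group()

`re.search` tries every starting position until one works.
The match spans [1:6] → '<<r>>'.

'<<r>>'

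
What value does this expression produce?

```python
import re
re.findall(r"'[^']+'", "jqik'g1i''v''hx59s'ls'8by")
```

With no groups in the pattern, `findall` gives back each whole match — 3 here.

["'g1i'", "'v'", "'hx59s'"]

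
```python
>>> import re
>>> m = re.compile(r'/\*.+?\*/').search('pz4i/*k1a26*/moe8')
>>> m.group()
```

`re.search` tries every starting position until one works.
The match spans [4:13] → '/*k1a26*/'.

'/*k1a26*/'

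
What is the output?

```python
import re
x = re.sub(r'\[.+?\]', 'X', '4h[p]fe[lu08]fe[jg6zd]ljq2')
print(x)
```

4hXfeXfeXljq2

`sub` substitutes 'X' at each match site.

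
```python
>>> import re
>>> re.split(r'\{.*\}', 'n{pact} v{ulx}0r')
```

['n', '0r']

`split` removes every match and returns the 2 fragments in between.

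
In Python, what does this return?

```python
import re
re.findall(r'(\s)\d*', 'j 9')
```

This matches whitespace (captured); then zero or more of a digit.
With a single group, `findall` returns only what that group captured — 1 item.

[' ']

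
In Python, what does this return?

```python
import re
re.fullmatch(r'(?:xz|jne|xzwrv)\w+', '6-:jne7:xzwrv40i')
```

`re.fullmatch` is like wrapping the pattern in `^…$` (in single-line mode).
Here the string isn't matched end-to-end, so the call returns None.

None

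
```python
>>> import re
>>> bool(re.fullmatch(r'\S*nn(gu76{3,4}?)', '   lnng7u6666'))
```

`fullmatch` succeeds only if the pattern covers the string from start to end.
Here the string isn't matched end-to-end, so the call returns None, and `bool(None)` is False.

False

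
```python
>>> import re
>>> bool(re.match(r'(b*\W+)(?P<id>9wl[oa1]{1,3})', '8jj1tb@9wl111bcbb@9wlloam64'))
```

False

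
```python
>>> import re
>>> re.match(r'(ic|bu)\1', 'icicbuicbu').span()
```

`\1` has to match the exact text group 1 already captured.
`match` is anchored at position 0; if the pattern doesn't fit there, it returns None.
The match spans [0:4] → 'icic'.
Captured: group 1 = 'ic'.

(0, 4)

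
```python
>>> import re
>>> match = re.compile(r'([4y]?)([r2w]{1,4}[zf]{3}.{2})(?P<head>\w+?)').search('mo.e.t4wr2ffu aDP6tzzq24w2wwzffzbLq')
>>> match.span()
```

(23, 34)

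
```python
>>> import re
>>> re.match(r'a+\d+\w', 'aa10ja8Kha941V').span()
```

The pattern matches one or more of a literal 'a'; then one or more of a digit, then a word character.
With `match`, the pattern is implicitly anchored at the beginning.
The match spans [0:5] → 'aa10j'.

(0, 5)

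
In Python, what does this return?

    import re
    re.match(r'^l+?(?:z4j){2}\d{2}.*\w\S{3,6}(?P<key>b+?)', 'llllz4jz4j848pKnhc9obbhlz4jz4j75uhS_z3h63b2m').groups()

('b',)

Pattern: anchored at the start of the string; then one or more of the literal 'l' (lazy), then the literal 'z4j' repeated 2 times, then exactly 2 of a digit; then zero or more of any character, then a word character, then 3 to 6 of a non-whitespace character; then one or more of a literal 'b' (lazy) (captured as 'key').
`re.match` only tries the pattern at the start of the string.
The match spans [0:42] → 'llllz4jz4j848pKnhc9obbhlz4jz4j75uhS_z3h63b'.
Captured: group 1 = 'b'.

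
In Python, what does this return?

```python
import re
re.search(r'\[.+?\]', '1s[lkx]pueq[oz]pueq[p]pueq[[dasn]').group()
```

'[lkx]'

Lazy quantifiers expand one character at a time until the remainder of the pattern can match.
The match spans [2:7] → '[lkx]'.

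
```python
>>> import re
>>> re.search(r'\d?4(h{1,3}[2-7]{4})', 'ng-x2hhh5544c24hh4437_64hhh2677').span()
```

The match spans [13:21] → '24hh4437'.

(13, 21)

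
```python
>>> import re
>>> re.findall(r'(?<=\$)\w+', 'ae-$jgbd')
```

['jgbd']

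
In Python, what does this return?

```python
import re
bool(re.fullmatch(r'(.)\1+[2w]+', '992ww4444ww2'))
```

`fullmatch` succeeds only if the pattern covers the string from start to end.
Here the pattern can't cover the whole string, so the call returns None, and `bool(None)` is False.

False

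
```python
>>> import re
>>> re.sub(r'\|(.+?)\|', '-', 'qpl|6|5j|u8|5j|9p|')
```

'qpl-5j-5j-'

Matches: at [3:6] → '|6|'; at [8:12] → '|u8|'; at [14:18] → '|9p|'.
Each match is replaced by '-'.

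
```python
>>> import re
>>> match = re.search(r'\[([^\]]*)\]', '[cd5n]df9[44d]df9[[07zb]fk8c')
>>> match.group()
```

'[cd5n]'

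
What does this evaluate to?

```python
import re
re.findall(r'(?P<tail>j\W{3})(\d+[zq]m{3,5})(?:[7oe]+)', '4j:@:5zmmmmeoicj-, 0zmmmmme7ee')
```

[('j:@:', '5zmmmm'), ('j-, ', '0zmmmmm')]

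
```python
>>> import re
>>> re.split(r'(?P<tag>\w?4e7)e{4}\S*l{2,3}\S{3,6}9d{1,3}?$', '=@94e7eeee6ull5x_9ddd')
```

This matches optionally a word character, then the literal '4e7' (captured as 'tag'); then exactly 4 of a literal 'e', then zero or more of a non-whitespace character, then 2 to 3 of a literal 'l'; then 3 to 6 of a non-whitespace character, then a literal '9', then 1 to 3 of the literal 'd' (lazy); then anchored at the end.
Matches to split on: at [2:21] → '94e7eeee6ull5x_9ddd'.
`re.split` interleaves the captured-group text with the surrounding fragments.

['=@', '94e7', '']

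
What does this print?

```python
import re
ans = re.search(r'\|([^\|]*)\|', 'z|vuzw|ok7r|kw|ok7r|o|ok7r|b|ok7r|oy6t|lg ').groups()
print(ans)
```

('vuzw',)

`re.search` tries every starting position until one works.
The match spans [1:7] → '|vuzw|'.
Captured: group 1 = 'vuzw'.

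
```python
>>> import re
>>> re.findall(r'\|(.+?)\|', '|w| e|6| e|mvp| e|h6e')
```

['w', '6', 'mvp']

Walking the string: at [0:3] match '|w|', group 1 = 'w'; at [5:8] match '|6|', group 1 = '6'; at [10:15] match '|mvp|', group 1 = 'mvp'.
`findall` collects group 1 from each match (3 total).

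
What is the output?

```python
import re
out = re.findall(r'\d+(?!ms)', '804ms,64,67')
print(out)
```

['80', '64', '67']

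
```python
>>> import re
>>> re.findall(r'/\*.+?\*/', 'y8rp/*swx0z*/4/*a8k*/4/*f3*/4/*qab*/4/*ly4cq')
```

['/*swx0z*/', '/*a8k*/', '/*f3*/', '/*qab*/']

With the lazy modifier that quantifier settles for the fewest repetitions that let the rest of the pattern succeed (the atoms after it are unaffected and can still be greedy).
Since nothing is captured, `findall` lists the 4 matched substrings directly.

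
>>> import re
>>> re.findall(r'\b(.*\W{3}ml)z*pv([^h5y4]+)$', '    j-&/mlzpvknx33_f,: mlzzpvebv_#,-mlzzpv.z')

[('j-&/mlzpvknx33_f,: mlzzpvebv_#,-ml', '.z')]

This matches a word boundary (`\b`, zero-width); then zero or more of any character, then exactly 3 of a non-word character, then the literal 'ml' (captured); then zero or more of the literal 'z', then the literal 'pv'; then one or more of any character except [h5y4] (captured); then anchored at the end.
Walking the string: at [4:44] match 'j-&/mlzpvknx33_f,: mlzzpvebv_#,-mlzzpv.z', groups = ('j-&/mlzpvknx33_f,: mlzzpvebv_#,-ml', '.z').
`findall` packs the 2 group values into a tuple for every match.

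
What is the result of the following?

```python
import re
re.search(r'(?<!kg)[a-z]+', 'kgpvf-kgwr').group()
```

'kgpvf'

The negative lookaround is zero-width — it rules out positions where the adjacent text would match, without consuming anything.
`re.search` tries every starting position until one works.
The match spans [0:5] → 'kgpvf'.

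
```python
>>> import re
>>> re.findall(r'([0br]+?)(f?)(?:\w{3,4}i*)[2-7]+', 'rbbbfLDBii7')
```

Multiple groups make `findall` return tuples — one 2-tuple for the one match.

[('rbbb', 'f')]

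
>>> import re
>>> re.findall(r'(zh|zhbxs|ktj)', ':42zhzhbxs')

['zh', 'zh']

`|` is ordered: at each position the engine commits to the first alternative that works.
Matches: at [3:5] match 'zh', group 1 = 'zh'; at [5:7] match 'zh', group 1 = 'zh'.
`findall` collects group 1 from each match (2 total).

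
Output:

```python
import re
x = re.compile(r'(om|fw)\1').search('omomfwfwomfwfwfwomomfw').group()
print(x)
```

The backreference `\1` re-matches whatever the first group consumed, character for character.
Unlike `match`, `search` isn't anchored — it looks for the pattern anywhere in the string.
The match spans [0:4] → 'omom'.
Captured: group 1 = 'om'.

omom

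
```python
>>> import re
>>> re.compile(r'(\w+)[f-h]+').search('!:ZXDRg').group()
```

The match spans [2:7] → 'ZXDRg'.

'ZXDRg'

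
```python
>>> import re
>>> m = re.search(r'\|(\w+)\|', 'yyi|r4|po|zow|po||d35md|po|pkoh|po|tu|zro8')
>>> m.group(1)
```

`re.search` tries every starting position until one works.
The match spans [3:7] → '|r4|'.
Captured: group 1 = 'r4'.

'r4'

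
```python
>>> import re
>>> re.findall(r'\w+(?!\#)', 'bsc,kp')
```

['bsc', 'kp']

A negative assertion filters positions out without eating any characters.
With no groups in the pattern, `findall` gives back each whole match — 2 here.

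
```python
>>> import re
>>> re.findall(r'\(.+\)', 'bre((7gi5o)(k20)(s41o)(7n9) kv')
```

Matches: at [3:27] → '((7gi5o)(k20)(s41o)(7n9)'.
No capturing groups, so `findall` returns the 1 full match string.

['((7gi5o)(k20)(s41o)(7n9)']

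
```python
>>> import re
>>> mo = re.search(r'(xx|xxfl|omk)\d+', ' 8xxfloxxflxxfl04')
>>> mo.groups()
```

`re.search` tries every starting position until one works.
The match spans [11:17] → 'xxfl04'.
Captured: group 1 = 'xxfl'.

('xxfl',)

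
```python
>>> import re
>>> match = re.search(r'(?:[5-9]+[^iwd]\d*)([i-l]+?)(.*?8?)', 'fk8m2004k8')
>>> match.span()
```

Pattern: one or more of a character in [5-9], then any character except [iwd], then zero or more of a digit (non-capturing group); then one or more of a character in [i-l] (lazy) (captured); then zero or more of any character (lazy), then optionally a literal '8' (captured).
Unlike `match`, `search` isn't anchored — it looks for the pattern anywhere in the string.
The match spans [2:10] → '8m2004k8'.
Captured: group 1 = 'k', group 2 = '8'.

(2, 10)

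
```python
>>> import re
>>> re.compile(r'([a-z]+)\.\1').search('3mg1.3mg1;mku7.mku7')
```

After group 1 captures some text, `\1` only succeeds where that same text appears again.
`search` walks the string left to right and returns the first match it finds.
Here no position works, so the call returns None.

None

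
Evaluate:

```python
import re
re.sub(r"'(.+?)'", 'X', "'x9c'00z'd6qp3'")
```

'X00zX'

The `?` after the quantifier makes it lazy — it takes as little as possible before letting the rest of the pattern try.
`sub` substitutes 'X' at each match site.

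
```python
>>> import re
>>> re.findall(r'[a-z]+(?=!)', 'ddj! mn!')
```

The positive lookaround only admits positions where the adjacent text matches; those characters stay outside the span.
Since nothing is captured, `findall` lists the 2 matched substrings directly.

['ddj', 'mn']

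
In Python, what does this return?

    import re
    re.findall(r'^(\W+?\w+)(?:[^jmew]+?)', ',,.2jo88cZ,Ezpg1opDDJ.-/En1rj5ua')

[',,.2jo88cZ']

Because there's exactly one group, `findall` drops the full match and keeps group 1 from the one hit.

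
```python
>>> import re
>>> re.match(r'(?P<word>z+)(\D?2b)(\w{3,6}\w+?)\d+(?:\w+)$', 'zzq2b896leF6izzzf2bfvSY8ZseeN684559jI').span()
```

(0, 37)

The pattern matches one or more of a literal 'z' (captured as 'word'); then optionally a non-digit, then the literal '2b' (captured); then 3 to 6 of a word character, then one or more of a word character (lazy) (captured); then one or more of a digit; then one or more of a word character (non-capturing group); then anchored at the end.
`re.match` won't scan ahead — the pattern has to work from the very first character.
The match spans [0:37] → 'zzq2b896leF6izzzf2bfvSY8ZseeN684559jI'.
Captured: group 1 = 'zz', group 2 = 'q2b', group 3 = '896leF6izzzf'.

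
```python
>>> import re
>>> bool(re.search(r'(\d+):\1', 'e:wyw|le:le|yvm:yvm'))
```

False

`\1` has to match the exact text group 1 already captured.
Here no position works, so the call returns None, and `bool(None)` is False.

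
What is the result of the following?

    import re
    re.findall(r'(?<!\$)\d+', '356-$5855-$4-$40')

['356', '855', '0']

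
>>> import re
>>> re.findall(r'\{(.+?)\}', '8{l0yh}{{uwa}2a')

['l0yh', '{uwa']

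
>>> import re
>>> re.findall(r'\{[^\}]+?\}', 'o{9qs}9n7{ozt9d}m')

Matches: at [1:6] → '{9qs}'; at [9:16] → '{ozt9d}'.
With no groups in the pattern, `findall` gives back each whole match — 2 here.

['{9qs}', '{ozt9d}']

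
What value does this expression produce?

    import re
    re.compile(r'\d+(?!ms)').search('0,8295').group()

A negative assertion filters positions out without eating any characters.
Unlike `match`, `search` isn't anchored — it looks for the pattern anywhere in the string.
The match spans [0:1] → '0'.

'0'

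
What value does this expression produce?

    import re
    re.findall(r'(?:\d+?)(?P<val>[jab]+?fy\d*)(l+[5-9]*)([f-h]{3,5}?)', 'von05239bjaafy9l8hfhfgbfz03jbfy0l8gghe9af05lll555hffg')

[('bjaafy9', 'l8', 'hfh'), ('jbfy0', 'l8', 'ggh')]

The pattern matches one or more of a digit (lazy) (non-capturing group); then one or more of one of [jab] (lazy), then the literal 'fy', then zero or more of a digit (captured as 'val'); then one or more of a literal 'l', then zero or more of a character in [5-9] (captured); then 3 to 5 of a character in [f-h] (lazy) (captured).
With the lazy modifier that quantifier settles for the fewest repetitions that let the rest of the pattern succeed (the atoms after it are unaffected and can still be greedy).
Walking the string: at [3:20] match '05239bjaafy9l8hfh', groups = ('bjaafy9', 'l8', 'hfh'); at [25:37] match '03jbfy0l8ggh', groups = ('jbfy0', 'l8', 'ggh').
With 3 capturing groups, `findall` returns a 3-tuple per match.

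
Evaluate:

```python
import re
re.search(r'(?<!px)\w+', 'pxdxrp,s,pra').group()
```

'pxdxrp'

The negative lookahead/lookbehind blocks any match where the forbidden context is present.
The match spans [0:6] → 'pxdxrp'.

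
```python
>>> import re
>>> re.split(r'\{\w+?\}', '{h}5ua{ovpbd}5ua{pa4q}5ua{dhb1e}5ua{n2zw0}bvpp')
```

Matches to split on: at [0:3] → '{h}'; at [6:13] → '{ovpbd}'; at [16:22] → '{pa4q}'; at [25:32] → '{dhb1e}'; at [35:42] → '{n2zw0}'.
The string is cut at each match, leaving 6 pieces.

['', '5ua', '5ua', '5ua', '5ua', 'bvpp']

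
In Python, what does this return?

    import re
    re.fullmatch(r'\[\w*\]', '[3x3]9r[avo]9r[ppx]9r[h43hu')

None

`re.fullmatch` is like wrapping the pattern in `^…$` (in single-line mode).
Here there's no way to consume every character, so the call returns None.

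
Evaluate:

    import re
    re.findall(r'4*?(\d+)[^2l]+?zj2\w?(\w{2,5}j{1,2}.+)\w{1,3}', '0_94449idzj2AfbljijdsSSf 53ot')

The pattern matches zero or more of a literal '4' (lazy); then one or more of a digit (captured); then one or more of any character except [2l] (lazy), then the literal 'zj2', then optionally a word character; then 2 to 5 of a word character, then 1 to 2 of the literal 'j', then one or more of any character (captured); then 1 to 3 of a word character.
Matches: at [0:29] match '0_94449idzj2AfbljijdsSSf 53ot', groups = ('0', 'fbljijdsSSf 53o').
`findall` packs the 2 group values into a tuple for every match.

[('0', 'fbljijdsSSf 53o')]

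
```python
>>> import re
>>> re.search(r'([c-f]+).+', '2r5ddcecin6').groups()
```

('ddcec',)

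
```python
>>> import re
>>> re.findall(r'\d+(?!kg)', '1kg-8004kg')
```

['800']

A negative assertion filters positions out without eating any characters.
Walking the string: at [4:7] → '800'.
Since nothing is captured, `findall` lists the 1 matched substring directly.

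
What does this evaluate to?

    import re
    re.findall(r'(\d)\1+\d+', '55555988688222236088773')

['5']

`\1` is not a pattern — it's the concrete string captured by group 1, re-applied verbatim.
Walking the string: at [0:23] match '55555988688222236088773', group 1 = '5'.
`findall` collects group 1 from the one match (1 total).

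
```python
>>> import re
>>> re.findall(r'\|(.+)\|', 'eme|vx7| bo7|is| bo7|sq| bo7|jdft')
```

['vx7| bo7|is| bo7|sq| bo7']

Walking the string: at [3:29] match '|vx7| bo7|is| bo7|sq| bo7|', group 1 = 'vx7| bo7|is| bo7|sq| bo7'.
With a single group, `findall` returns only what that group captured — 1 item.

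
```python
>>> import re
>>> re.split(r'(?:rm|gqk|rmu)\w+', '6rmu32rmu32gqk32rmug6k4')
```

Matches to split on: at [1:23] → 'rmu32rmu32gqk32rmug6k4'.
`split` removes every match and returns the 2 fragments in between.

['6', '']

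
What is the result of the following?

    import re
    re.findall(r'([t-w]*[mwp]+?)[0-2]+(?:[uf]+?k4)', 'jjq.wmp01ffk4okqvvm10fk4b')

The pattern matches zero or more of a character in [t-w], then one or more of one of [mwp] (lazy) (captured); then one or more of a character in [0-2]; then one or more of one of [uf] (lazy), then the literal 'k4' (non-capturing group).
`findall` collects group 1 from each match (2 total).

['wmp', 'vvm']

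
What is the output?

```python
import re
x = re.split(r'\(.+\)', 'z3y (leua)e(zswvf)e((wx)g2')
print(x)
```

Matches to split on: at [4:24] → '(leua)e(zswvf)e((wx)'.
`split` removes every match and returns the 2 fragments in between.

['z3y ', 'g2']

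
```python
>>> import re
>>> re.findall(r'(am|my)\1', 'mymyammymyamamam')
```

`\1` is not a pattern — it's the concrete string captured by group 1, re-applied verbatim.
With a single group, `findall` returns only what that group captured — 3 items.

['my', 'my', 'am']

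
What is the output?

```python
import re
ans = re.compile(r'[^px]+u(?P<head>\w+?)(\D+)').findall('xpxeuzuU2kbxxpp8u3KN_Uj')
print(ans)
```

A non-greedy quantifier consumes as few characters as it can — just enough that the remainder of the pattern still matches from where it stops; whatever follows it matches normally.
2 groups means each result is a tuple of 2 captured strings — 2 here.

[('U2', 'kbxxpp'), ('3', 'KN_Uj')]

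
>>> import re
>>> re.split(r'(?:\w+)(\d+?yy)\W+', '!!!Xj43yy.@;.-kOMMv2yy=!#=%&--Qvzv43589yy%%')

['!!!', '3yy', '', '2yy', '', '9yy', '']

This matches one or more of a word character (non-capturing group); then one or more of a digit (lazy), then the literal 'yy' (captured); then one or more of a non-word character.
Matches to split on: at [3:14] → 'Xj43yy.@;.-'; at [14:30] → 'kOMMv2yy=!#=%&--'; at [30:43] → 'Qvzv43589yy%%'.
`re.split` interleaves the captured-group text with the surrounding fragments.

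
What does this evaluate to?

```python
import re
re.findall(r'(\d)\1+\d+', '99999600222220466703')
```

['9']

`\1` is not a pattern — it's the concrete string captured by group 1, re-applied verbatim.
Scanning left to right: at [0:20] match '99999600222220466703', group 1 = '9'.
With a single group, `findall` returns only what that group captured — 1 item.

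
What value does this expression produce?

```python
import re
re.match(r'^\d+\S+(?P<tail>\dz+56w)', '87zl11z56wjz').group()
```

'87zl11z56w'

This matches anchored at the start of the string; then one or more of a digit, then one or more of a non-whitespace character; then a digit, then one or more of a literal 'z', then the literal '56w' (captured as 'tail').
`re.match` won't scan ahead — the pattern has to work from the very first character.
The match spans [0:10] → '87zl11z56w'.
Captured: group 1 = '1z56w'.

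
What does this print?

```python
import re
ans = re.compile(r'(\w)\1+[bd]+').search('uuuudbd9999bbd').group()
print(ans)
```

uuuudbd

A backreference is literal: `\1` must see the identical characters the first group matched.
The match spans [0:7] → 'uuuudbd'.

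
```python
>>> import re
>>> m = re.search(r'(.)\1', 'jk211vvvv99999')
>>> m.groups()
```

The match spans [3:5] → '11'.
Captured: group 1 = '1'.

('1',)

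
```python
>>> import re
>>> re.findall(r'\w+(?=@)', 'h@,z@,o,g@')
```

['h', 'z', 'g']

Lookahead/lookbehind check context without consuming it, so the matched span excludes the asserted characters.
Matches: at [0:1] → 'h'; at [3:4] → 'z'; at [8:9] → 'g'.
With no groups in the pattern, `findall` gives back each whole match — 3 here.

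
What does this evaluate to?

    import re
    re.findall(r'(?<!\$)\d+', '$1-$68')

['8']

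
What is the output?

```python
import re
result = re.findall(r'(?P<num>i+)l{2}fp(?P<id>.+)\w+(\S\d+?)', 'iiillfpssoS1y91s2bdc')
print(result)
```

[('iii', 'ssoS1y9', 's2')]

This matches one or more of a literal 'i' (captured as 'num'); then exactly 2 of the literal 'l', then the literal 'fp'; then one or more of any character (captured as 'id'); then one or more of a word character; then a non-whitespace character, then one or more of a digit (lazy) (captured).
Matches: at [0:17] match 'iiillfpssoS1y91s2', groups = ('iii', 'ssoS1y9', 's2').
With 3 capturing groups, `findall` returns a 3-tuple per match.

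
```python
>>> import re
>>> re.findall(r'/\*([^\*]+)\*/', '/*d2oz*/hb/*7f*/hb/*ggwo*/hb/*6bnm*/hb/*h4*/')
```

['d2oz', '7f', 'ggwo', '6bnm', 'h4']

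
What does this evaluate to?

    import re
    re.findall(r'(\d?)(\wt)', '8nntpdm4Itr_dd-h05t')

With 2 capturing groups, `findall` returns a 2-tuple per match.

[('', 'nt'), ('4', 'It'), ('0', '5t')]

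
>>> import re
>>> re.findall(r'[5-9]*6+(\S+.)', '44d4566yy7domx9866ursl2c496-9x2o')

This matches zero or more of a character in [5-9], then one or more of a literal '6'; then one or more of a non-whitespace character, then any character (captured).
Matches: at [4:32] match '566yy7domx9866ursl2c496-9x2o', group 1 = 'yy7domx9866ursl2c496-9x2o'.
One capturing group, so `findall` returns just the captured substring from the one match — 1 in all.

['yy7domx9866ursl2c496-9x2o']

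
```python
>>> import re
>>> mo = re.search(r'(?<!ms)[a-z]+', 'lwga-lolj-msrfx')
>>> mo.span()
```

Because the assertion is negative and zero-width, positions next to the forbidden text are skipped.
`re.search` scans for the first position where the pattern succeeds.
The match spans [0:4] → 'lwga'.

(0, 4)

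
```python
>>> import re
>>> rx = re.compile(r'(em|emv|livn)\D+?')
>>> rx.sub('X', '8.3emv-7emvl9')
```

'8.3X-7Xl9'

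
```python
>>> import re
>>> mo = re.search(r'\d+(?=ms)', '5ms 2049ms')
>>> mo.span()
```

(0, 1)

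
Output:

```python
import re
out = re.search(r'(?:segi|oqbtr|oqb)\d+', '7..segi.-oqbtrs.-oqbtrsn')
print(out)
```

Here no position works, so the call returns None.

None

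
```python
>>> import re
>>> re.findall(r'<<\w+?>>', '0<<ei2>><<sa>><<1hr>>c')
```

['<<ei2>>', '<<sa>>', '<<1hr>>']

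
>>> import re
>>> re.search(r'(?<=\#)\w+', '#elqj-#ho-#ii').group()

'elqj'

The positive lookaround only admits positions where the adjacent text matches; those characters stay outside the span.
`re.search` scans for the first position where the pattern succeeds.
The match spans [1:5] → 'elqj'.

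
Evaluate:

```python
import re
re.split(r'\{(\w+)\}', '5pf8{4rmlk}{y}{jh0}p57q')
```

Because the pattern has a capturing group, `split` also inserts each captured text between the pieces.

['5pf8', '4rmlk', '', 'y', '', 'jh0', 'p57q']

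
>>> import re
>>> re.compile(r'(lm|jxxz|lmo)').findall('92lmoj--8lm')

['lm', 'lm']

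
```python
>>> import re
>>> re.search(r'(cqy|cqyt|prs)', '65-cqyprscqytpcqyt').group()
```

'cqy'

Unlike `match`, `search` isn't anchored — it looks for the pattern anywhere in the string.
The match spans [3:6] → 'cqy'.
Captured: group 1 = 'cqy'.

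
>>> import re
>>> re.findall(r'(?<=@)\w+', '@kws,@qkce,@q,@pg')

The `(?=…)`/`(?<=…)` assertion just peeks at neighbouring text; it doesn't advance the match position.
`findall` yields the raw match text (4 of them) because the pattern has no groups.

['kws', 'qkce', 'q', 'pg']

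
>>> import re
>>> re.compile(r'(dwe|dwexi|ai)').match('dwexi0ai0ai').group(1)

'dwe'

Alternation isn't longest-match — the leftmost alternative that fits at this position is chosen.
`match` is anchored at position 0; if the pattern doesn't fit there, it returns None.
The match spans [0:3] → 'dwe'.
Captured: group 1 = 'dwe'.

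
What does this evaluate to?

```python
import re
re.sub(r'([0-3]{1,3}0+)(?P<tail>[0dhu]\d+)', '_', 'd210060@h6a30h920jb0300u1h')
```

This matches 1 to 3 of a character in [0-3], then one or more of a literal '0' (captured); then one of [0dhu], then one or more of a digit (captured as 'tail').
Matches: at [1:7] → '210060'; at [11:17] → '30h920'; at [19:25] → '0300u1'.
Every occurrence is swapped for '_'.

'd_@h6a_jb_h'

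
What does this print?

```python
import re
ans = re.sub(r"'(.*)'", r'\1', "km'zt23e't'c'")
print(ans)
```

kmzt23e't'c

Matches: at [2:13] → "'zt23e't'c'".
The replacement refers to a captured group, so each match is rewritten using its own captured text.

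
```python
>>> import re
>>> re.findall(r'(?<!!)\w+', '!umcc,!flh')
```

A negative assertion filters positions out without eating any characters.
Scanning left to right: at [2:5] → 'mcc'; at [8:10] → 'lh'.
No capturing groups, so `findall` returns the 2 full match strings.

['mcc', 'lh']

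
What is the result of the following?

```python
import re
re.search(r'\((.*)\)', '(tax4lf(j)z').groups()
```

`re.search` scans for the first position where the pattern succeeds.
The match spans [0:10] → '(tax4lf(j)'.
Captured: group 1 = 'tax4lf(j'.

('tax4lf(j',)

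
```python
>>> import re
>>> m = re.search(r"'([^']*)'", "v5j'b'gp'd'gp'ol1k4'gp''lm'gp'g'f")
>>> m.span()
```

`search` walks the string left to right and returns the first match it finds.
The match spans [3:6] → "'b'".
Captured: group 1 = 'b'.

(3, 6)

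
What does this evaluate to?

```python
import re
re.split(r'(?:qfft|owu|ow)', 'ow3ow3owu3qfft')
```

['', '3', '3', '3', '']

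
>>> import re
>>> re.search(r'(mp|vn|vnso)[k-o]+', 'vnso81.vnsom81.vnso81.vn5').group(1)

'vnso'

The match spans [7:12] → 'vnsom'.
Captured: group 1 = 'vnso'.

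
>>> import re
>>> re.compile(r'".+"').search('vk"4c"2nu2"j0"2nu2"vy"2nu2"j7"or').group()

`re.search` scans for the first position where the pattern succeeds.
The match spans [2:30] → '"4c"2nu2"j0"2nu2"vy"2nu2"j7"'.

'"4c"2nu2"j0"2nu2"vy"2nu2"j7"'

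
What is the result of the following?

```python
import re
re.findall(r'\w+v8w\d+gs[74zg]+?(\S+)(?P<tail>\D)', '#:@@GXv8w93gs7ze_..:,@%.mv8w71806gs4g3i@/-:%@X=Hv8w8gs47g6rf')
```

[('ze_..:,@%.mv8w71806gs4g3i@/-:%@X=Hv8w8gs47g6r', 'f')]

With 2 capturing groups, `findall` returns a 2-tuple per match.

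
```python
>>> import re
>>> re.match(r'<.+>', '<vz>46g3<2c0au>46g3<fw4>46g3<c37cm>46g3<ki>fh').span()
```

`re.match` only tries the pattern at the start of the string.
The match spans [0:43] → '<vz>46g3<2c0au>46g3<fw4>46g3<c37cm>46g3<ki>'.

(0, 43)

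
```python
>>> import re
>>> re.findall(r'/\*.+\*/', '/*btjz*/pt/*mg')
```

['/*btjz*/']

No capturing groups, so `findall` returns the 1 full match string.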